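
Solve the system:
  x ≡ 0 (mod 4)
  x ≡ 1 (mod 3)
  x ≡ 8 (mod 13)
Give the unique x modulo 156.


Moduli 4, 3, 13 are pairwise coprime; by CRT there is a unique solution modulo M = 4 · 3 · 13 = 156.
Solve pairwise, accumulating the modulus:
  Start with x ≡ 0 (mod 4).
  Combine with x ≡ 1 (mod 3): since gcd(4, 3) = 1, we get a unique residue mod 12.
    Write x = 0 + 4·t and substitute into x ≡ 1 (mod 3): 4·t ≡ 1 − 0 = 1 (mod 3).
    Reduce coefficients mod 3: 1·t ≡ 1 (mod 3).
    So t ≡ 1 (mod 3).
    Then x = 0 + 4·1 = 4, valid modulo lcm(4, 3) = 12: x ≡ 4 (mod 12).
  Combine with x ≡ 8 (mod 13): since gcd(12, 13) = 1, we get a unique residue mod 156.
    Write x = 4 + 12·t and substitute into x ≡ 8 (mod 13): 12·t ≡ 8 − 4 = 4 (mod 13).
    The inverse of 12 mod 13 is 12 (since 12·12 = 144 = 11·13 + 1), so t ≡ 12·4 = 48 ≡ 9 (mod 13).
    Then x = 4 + 12·9 = 112, valid modulo lcm(12, 13) = 156: x ≡ 112 (mod 156).
Verify: 112 mod 4 = 0 ✓, 112 mod 3 = 1 ✓, 112 mod 13 = 8 ✓.

x ≡ 112 (mod 156).


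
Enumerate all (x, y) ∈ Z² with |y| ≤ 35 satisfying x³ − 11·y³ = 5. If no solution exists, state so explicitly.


The equation is x³ - 11y³ = 5. For fixed y, x³ = 11·y³ + 5, so a solution requires the RHS to be a perfect cube.
Strategy: iterate y from -35 to 35, compute RHS = 11·y³ + 5, and check whether it is a (positive or negative) perfect cube.
Check small values of y:
  y = 0: RHS = 5 is not a perfect cube.
  y = 1: RHS = 16 is not a perfect cube.
  y = -1: RHS = -6 is not a perfect cube.
  y = 2: RHS = 93 is not a perfect cube.
  y = -2: RHS = -83 is not a perfect cube.
  y = 3: RHS = 302 is not a perfect cube.
  y = -3: RHS = -292 is not a perfect cube.
Continuing the search up to |y| = 35 finds no solutions either.
No (x, y) in the scanned range satisfies the equation.

No integer solutions with |y| ≤ 35.


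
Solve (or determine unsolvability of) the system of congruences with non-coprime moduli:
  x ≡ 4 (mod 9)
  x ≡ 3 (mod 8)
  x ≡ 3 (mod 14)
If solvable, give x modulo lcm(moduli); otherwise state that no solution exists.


Moduli 9, 8, 14 are not pairwise coprime, so CRT works modulo lcm(m_i) when all pairwise compatibility conditions hold.
Pairwise compatibility: gcd(m_i, m_j) must divide a_i - a_j for every pair.
Merge one congruence at a time:
  Start: x ≡ 4 (mod 9).
  Combine with x ≡ 3 (mod 8): gcd(9, 8) = 1; 3 - 4 = -1, which IS divisible by 1, so compatible.
    Write x = 4 + 9·t and substitute into x ≡ 3 (mod 8): 9·t ≡ 3 − 4 = -1 (mod 8).
    Reduce coefficients mod 8: 1·t ≡ 7 (mod 8).
    So t ≡ 7 (mod 8).
    Then x = 4 + 9·7 = 67, valid modulo lcm(9, 8) = 72: x ≡ 67 (mod 72).
  Combine with x ≡ 3 (mod 14): gcd(72, 14) = 2; 3 - 67 = -64, which IS divisible by 2, so compatible.
    Write x = 67 + 72·t and substitute into x ≡ 3 (mod 14): 72·t ≡ 3 − 67 = -64 (mod 14).
    Divide the congruence (and modulus) by g = 2: 36·t ≡ -32 (mod 7).
    Reduce coefficients mod 7: 1·t ≡ 3 (mod 7).
    So t ≡ 3 (mod 7).
    Then x = 67 + 72·3 = 283, valid modulo lcm(72, 14) = 504: x ≡ 283 (mod 504).
Verify: 283 mod 9 = 4, 283 mod 8 = 3, 283 mod 14 = 3.

x ≡ 283 (mod 504).


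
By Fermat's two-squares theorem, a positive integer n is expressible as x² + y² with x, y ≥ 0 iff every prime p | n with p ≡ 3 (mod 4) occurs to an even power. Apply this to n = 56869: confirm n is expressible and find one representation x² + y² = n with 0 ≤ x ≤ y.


Step 1: Factor n = 56869 = 29 · 37 · 53.
Step 2: Check the mod-4 condition on each prime factor: 29 ≡ 1 (mod 4), exponent 1; 37 ≡ 1 (mod 4), exponent 1; 53 ≡ 1 (mod 4), exponent 1.
All primes ≡ 3 (mod 4) appear to even exponent (or don't appear), so by the two-squares theorem n IS expressible as a sum of two squares.
Step 3: Build a representation. Here n = 29 · 37 · 53 is a product of primes ≡ 1 (mod 4). Each prime p ≡ 1 (mod 4) is itself a sum of two squares; find a² by testing p − a² for a perfect square:
  29: 29 − 1² = 28, 29 − 2² = 25 = 5² ⇒ 29 = 2² + 5².
  37: 37 − 1² = 36 = 6² ⇒ 37 = 1² + 6².
  53: 53 − 1² = 52, 53 − 2² = 49 = 7² ⇒ 53 = 2² + 7².
  Combine using the Brahmagupta–Fibonacci identity (a² + b²)(c² + d²) = (ac − bd)² + (ad + bc)² = (ac + bd)² + (ad − bc)²:
  29 · 37 = 1073: from (2² + 5²)(1² + 6²), take (2·1 − 5·6, 2·6 + 5·1) = (2 − 30, 12 + 5) = (-28, 17); dropping signs (only squares matter) gives (28, 17); check 28² + 17² = 784 + 289 = 1073 ✓.
  1073 · 53 = 56869: from (28² + 17²)(2² + 7²), take (28·2 − 17·7, 28·7 + 17·2) = (56 − 119, 196 + 34) = (-63, 230); dropping signs (only squares matter) gives (63, 230); check 63² + 230² = 3969 + 52900 = 56869 ✓.
Step 4: Order so x ≤ y and verify: 63² + 230² = 3969 + 52900 = 56869 = n. ✓

n = 56869 = 63² + 230² (one valid representation with x ≤ y).


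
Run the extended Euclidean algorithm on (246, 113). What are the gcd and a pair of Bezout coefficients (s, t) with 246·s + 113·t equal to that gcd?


Euclidean algorithm on (246, 113) — divide until remainder is 0:
  246 = 2 · 113 + 20
  113 = 5 · 20 + 13
  20 = 1 · 13 + 7
  13 = 1 · 7 + 6
  7 = 1 · 6 + 1
  6 = 6 · 1 + 0
gcd(246, 113) = 1.
Track Bezout coefficients alongside the remainders: start with r₀ = 246 = a·1 + b·0 (s = 1, t = 0) and r₁ = 113 = a·0 + b·1 (s = 0, t = 1); each new remainder r_{k+1} = r_{k-1} − q_k·r_k inherits s_{k+1} = s_{k-1} − q_k·s_k, t_{k+1} = t_{k-1} − q_k·t_k, so r_k = a·s_k + b·t_k at every step:
  q = 2: r = 20, s = 1 − 2·0 = 1, t = 0 − 2·1 = -2  (check: 246·1 + 113·(-2) = 20)
  q = 5: r = 13, s = 0 − 5·1 = -5, t = 1 − 5·(-2) = 11  (check: 246·(-5) + 113·11 = 13)
  q = 1: r = 7, s = 1 − 1·(-5) = 6, t = -2 − 1·11 = -13  (check: 246·6 + 113·(-13) = 7)
  q = 1: r = 6, s = -5 − 1·6 = -11, t = 11 − 1·(-13) = 24  (check: 246·(-11) + 113·24 = 6)
  q = 1: r = 1, s = 6 − 1·(-11) = 17, t = -13 − 1·24 = -37  (check: 246·17 + 113·(-37) = 1)
The row with r = 1 (the gcd) gives the Bezout coefficients s = 17, t = -37.
Result: 246 · (17) + 113 · (-37) = 1.

gcd(246, 113) = 1; s = 17, t = -37 (check: 246·17 + 113·(-37) = 1).


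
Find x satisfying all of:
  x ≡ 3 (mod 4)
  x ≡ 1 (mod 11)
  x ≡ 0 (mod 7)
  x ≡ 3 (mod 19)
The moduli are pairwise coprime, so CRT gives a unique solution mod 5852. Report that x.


Product of moduli M = 4 · 11 · 7 · 19 = 5852.
Merge one congruence at a time:
  Start: x ≡ 3 (mod 4).
  Combine with x ≡ 1 (mod 11); new modulus lcm = 44.
    Write x = 3 + 4·t and substitute into x ≡ 1 (mod 11): 4·t ≡ 1 − 3 = -2 (mod 11).
    Reduce coefficients mod 11: 4·t ≡ 9 (mod 11).
    The inverse of 4 mod 11 is 3 (since 4·3 = 12 = 1·11 + 1), so t ≡ 3·9 = 27 ≡ 5 (mod 11).
    Then x = 3 + 4·5 = 23, valid modulo lcm(4, 11) = 44: x ≡ 23 (mod 44).
  Combine with x ≡ 0 (mod 7); new modulus lcm = 308.
    Write x = 23 + 44·t and substitute into x ≡ 0 (mod 7): 44·t ≡ 0 − 23 = -23 (mod 7).
    Reduce coefficients mod 7: 2·t ≡ 5 (mod 7).
    The inverse of 2 mod 7 is 4 (since 2·4 = 8 = 1·7 + 1), so t ≡ 4·5 = 20 ≡ 6 (mod 7).
    Then x = 23 + 44·6 = 287, valid modulo lcm(44, 7) = 308: x ≡ 287 (mod 308).
  Combine with x ≡ 3 (mod 19); new modulus lcm = 5852.
    Write x = 287 + 308·t and substitute into x ≡ 3 (mod 19): 308·t ≡ 3 − 287 = -284 (mod 19).
    Reduce coefficients mod 19: 4·t ≡ 1 (mod 19).
    The inverse of 4 mod 19 is 5 (since 4·5 = 20 = 1·19 + 1), so t ≡ 5·1 = 5 ≡ 5 (mod 19).
    Then x = 287 + 308·5 = 1827, valid modulo lcm(308, 19) = 5852: x ≡ 1827 (mod 5852).
Verify against each original: 1827 mod 4 = 3, 1827 mod 11 = 1, 1827 mod 7 = 0, 1827 mod 19 = 3.

x ≡ 1827 (mod 5852).


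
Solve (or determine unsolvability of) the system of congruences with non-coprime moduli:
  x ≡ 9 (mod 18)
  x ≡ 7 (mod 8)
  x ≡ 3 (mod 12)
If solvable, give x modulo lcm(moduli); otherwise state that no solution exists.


Moduli 18, 8, 12 are not pairwise coprime, so CRT works modulo lcm(m_i) when all pairwise compatibility conditions hold.
Pairwise compatibility: gcd(m_i, m_j) must divide a_i - a_j for every pair.
Merge one congruence at a time:
  Start: x ≡ 9 (mod 18).
  Combine with x ≡ 7 (mod 8): gcd(18, 8) = 2; 7 - 9 = -2, which IS divisible by 2, so compatible.
    Write x = 9 + 18·t and substitute into x ≡ 7 (mod 8): 18·t ≡ 7 − 9 = -2 (mod 8).
    Divide the congruence (and modulus) by g = 2: 9·t ≡ -1 (mod 4).
    Reduce coefficients mod 4: 1·t ≡ 3 (mod 4).
    So t ≡ 3 (mod 4).
    Then x = 9 + 18·3 = 63, valid modulo lcm(18, 8) = 72: x ≡ 63 (mod 72).
  Combine with x ≡ 3 (mod 12): gcd(72, 12) = 12; 3 - 63 = -60, which IS divisible by 12, so compatible.
    Write x = 63 + 72·t and substitute into x ≡ 3 (mod 12): 72·t ≡ 3 − 63 = -60 (mod 12).
    Divide the congruence (and modulus) by g = 12: 6·t ≡ -5 (mod 1).
    Modulo 1 every t works; take t = 0.
    Then x = 63 + 72·0 = 63, valid modulo lcm(72, 12) = 72: x ≡ 63 (mod 72).
Verify: 63 mod 18 = 9, 63 mod 8 = 7, 63 mod 12 = 3.

x ≡ 63 (mod 72).


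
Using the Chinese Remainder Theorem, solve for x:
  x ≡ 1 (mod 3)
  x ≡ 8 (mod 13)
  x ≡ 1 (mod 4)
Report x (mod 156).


Moduli 3, 13, 4 are pairwise coprime; by CRT there is a unique solution modulo M = 3 · 13 · 4 = 156.
Solve pairwise, accumulating the modulus:
  Start with x ≡ 1 (mod 3).
  Combine with x ≡ 8 (mod 13): since gcd(3, 13) = 1, we get a unique residue mod 39.
    Write x = 1 + 3·t and substitute into x ≡ 8 (mod 13): 3·t ≡ 8 − 1 = 7 (mod 13).
    The inverse of 3 mod 13 is 9 (since 3·9 = 27 = 2·13 + 1), so t ≡ 9·7 = 63 ≡ 11 (mod 13).
    Then x = 1 + 3·11 = 34, valid modulo lcm(3, 13) = 39: x ≡ 34 (mod 39).
  Combine with x ≡ 1 (mod 4): since gcd(39, 4) = 1, we get a unique residue mod 156.
    Write x = 34 + 39·t and substitute into x ≡ 1 (mod 4): 39·t ≡ 1 − 34 = -33 (mod 4).
    Reduce coefficients mod 4: 3·t ≡ 3 (mod 4).
    The inverse of 3 mod 4 is 3 (since 3·3 = 9 = 2·4 + 1), so t ≡ 3·3 = 9 ≡ 1 (mod 4).
    Then x = 34 + 39·1 = 73, valid modulo lcm(39, 4) = 156: x ≡ 73 (mod 156).
Verify: 73 mod 3 = 1 ✓, 73 mod 13 = 8 ✓, 73 mod 4 = 1 ✓.

x ≡ 73 (mod 156).


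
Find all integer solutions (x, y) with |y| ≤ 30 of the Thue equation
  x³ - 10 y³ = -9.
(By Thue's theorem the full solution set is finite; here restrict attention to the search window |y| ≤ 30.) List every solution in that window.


The equation is x³ - 10y³ = -9. For fixed y, x³ = 10·y³ − 9, so a solution requires the RHS to be a perfect cube.
Strategy: iterate y from -30 to 30, compute RHS = 10·y³ − 9, and check whether it is a (positive or negative) perfect cube.
Check small values of y:
  y = 0: RHS = -9 is not a perfect cube.
  y = 1: RHS = 1 = (1)³ ⇒ x = 1 works.
  y = -1: RHS = -19 is not a perfect cube.
  y = 2: RHS = 71 is not a perfect cube.
  y = -2: RHS = -89 is not a perfect cube.
  y = 3: RHS = 261 is not a perfect cube.
  y = -3: RHS = -279 is not a perfect cube.
Continuing the search up to |y| = 30 finds no further solutions beyond those listed.
Collected solutions: (1, 1).

Solutions (with |y| ≤ 30): (1, 1).


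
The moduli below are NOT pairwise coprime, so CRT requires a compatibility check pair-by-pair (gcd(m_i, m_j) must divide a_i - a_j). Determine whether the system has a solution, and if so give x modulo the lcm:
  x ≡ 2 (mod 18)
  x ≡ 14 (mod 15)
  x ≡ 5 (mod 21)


Moduli 18, 15, 21 are not pairwise coprime, so CRT works modulo lcm(m_i) when all pairwise compatibility conditions hold.
Pairwise compatibility: gcd(m_i, m_j) must divide a_i - a_j for every pair.
Merge one congruence at a time:
  Start: x ≡ 2 (mod 18).
  Combine with x ≡ 14 (mod 15): gcd(18, 15) = 3; 14 - 2 = 12, which IS divisible by 3, so compatible.
    Write x = 2 + 18·t and substitute into x ≡ 14 (mod 15): 18·t ≡ 14 − 2 = 12 (mod 15).
    Divide the congruence (and modulus) by g = 3: 6·t ≡ 4 (mod 5).
    Reduce coefficients mod 5: 1·t ≡ 4 (mod 5).
    So t ≡ 4 (mod 5).
    Then x = 2 + 18·4 = 74, valid modulo lcm(18, 15) = 90: x ≡ 74 (mod 90).
  Combine with x ≡ 5 (mod 21): gcd(90, 21) = 3; 5 - 74 = -69, which IS divisible by 3, so compatible.
    Write x = 74 + 90·t and substitute into x ≡ 5 (mod 21): 90·t ≡ 5 − 74 = -69 (mod 21).
    Divide the congruence (and modulus) by g = 3: 30·t ≡ -23 (mod 7).
    Reduce coefficients mod 7: 2·t ≡ 5 (mod 7).
    The inverse of 2 mod 7 is 4 (since 2·4 = 8 = 1·7 + 1), so t ≡ 4·5 = 20 ≡ 6 (mod 7).
    Then x = 74 + 90·6 = 614, valid modulo lcm(90, 21) = 630: x ≡ 614 (mod 630).
Verify: 614 mod 18 = 2, 614 mod 15 = 14, 614 mod 21 = 5.

x ≡ 614 (mod 630).


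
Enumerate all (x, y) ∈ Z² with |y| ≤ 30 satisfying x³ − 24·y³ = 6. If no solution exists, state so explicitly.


The equation is x³ - 24y³ = 6. For fixed y, x³ = 24·y³ + 6, so a solution requires the RHS to be a perfect cube.
Strategy: iterate y from -30 to 30, compute RHS = 24·y³ + 6, and check whether it is a (positive or negative) perfect cube.
Check small values of y:
  y = 0: RHS = 6 is not a perfect cube.
  y = 1: RHS = 30 is not a perfect cube.
  y = -1: RHS = -18 is not a perfect cube.
  y = 2: RHS = 198 is not a perfect cube.
  y = -2: RHS = -186 is not a perfect cube.
  y = 3: RHS = 654 is not a perfect cube.
  y = -3: RHS = -642 is not a perfect cube.
Continuing the search up to |y| = 30 finds no solutions either.
No (x, y) in the scanned range satisfies the equation.

No integer solutions with |y| ≤ 30.


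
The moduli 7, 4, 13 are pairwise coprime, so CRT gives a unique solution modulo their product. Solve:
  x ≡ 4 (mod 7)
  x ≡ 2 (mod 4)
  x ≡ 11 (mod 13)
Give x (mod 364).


Moduli 7, 4, 13 are pairwise coprime; by CRT there is a unique solution modulo M = 7 · 4 · 13 = 364.
Solve pairwise, accumulating the modulus:
  Start with x ≡ 4 (mod 7).
  Combine with x ≡ 2 (mod 4): since gcd(7, 4) = 1, we get a unique residue mod 28.
    Write x = 4 + 7·t and substitute into x ≡ 2 (mod 4): 7·t ≡ 2 − 4 = -2 (mod 4).
    Reduce coefficients mod 4: 3·t ≡ 2 (mod 4).
    The inverse of 3 mod 4 is 3 (since 3·3 = 9 = 2·4 + 1), so t ≡ 3·2 = 6 ≡ 2 (mod 4).
    Then x = 4 + 7·2 = 18, valid modulo lcm(7, 4) = 28: x ≡ 18 (mod 28).
  Combine with x ≡ 11 (mod 13): since gcd(28, 13) = 1, we get a unique residue mod 364.
    Write x = 18 + 28·t and substitute into x ≡ 11 (mod 13): 28·t ≡ 11 − 18 = -7 (mod 13).
    Reduce coefficients mod 13: 2·t ≡ 6 (mod 13).
    The inverse of 2 mod 13 is 7 (since 2·7 = 14 = 1·13 + 1), so t ≡ 7·6 = 42 ≡ 3 (mod 13).
    Then x = 18 + 28·3 = 102, valid modulo lcm(28, 13) = 364: x ≡ 102 (mod 364).
Verify: 102 mod 7 = 4 ✓, 102 mod 4 = 2 ✓, 102 mod 13 = 11 ✓.

x ≡ 102 (mod 364).


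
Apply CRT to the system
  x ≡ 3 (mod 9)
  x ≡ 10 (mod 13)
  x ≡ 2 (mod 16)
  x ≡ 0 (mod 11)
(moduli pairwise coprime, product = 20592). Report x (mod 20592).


Product of moduli M = 9 · 13 · 16 · 11 = 20592.
Merge one congruence at a time:
  Start: x ≡ 3 (mod 9).
  Combine with x ≡ 10 (mod 13); new modulus lcm = 117.
    Write x = 3 + 9·t and substitute into x ≡ 10 (mod 13): 9·t ≡ 10 − 3 = 7 (mod 13).
    The inverse of 9 mod 13 is 3 (since 9·3 = 27 = 2·13 + 1), so t ≡ 3·7 = 21 ≡ 8 (mod 13).
    Then x = 3 + 9·8 = 75, valid modulo lcm(9, 13) = 117: x ≡ 75 (mod 117).
  Combine with x ≡ 2 (mod 16); new modulus lcm = 1872.
    Write x = 75 + 117·t and substitute into x ≡ 2 (mod 16): 117·t ≡ 2 − 75 = -73 (mod 16).
    Reduce coefficients mod 16: 5·t ≡ 7 (mod 16).
    The inverse of 5 mod 16 is 13 (since 5·13 = 65 = 4·16 + 1), so t ≡ 13·7 = 91 ≡ 11 (mod 16).
    Then x = 75 + 117·11 = 1362, valid modulo lcm(117, 16) = 1872: x ≡ 1362 (mod 1872).
  Combine with x ≡ 0 (mod 11); new modulus lcm = 20592.
    Write x = 1362 + 1872·t and substitute into x ≡ 0 (mod 11): 1872·t ≡ 0 − 1362 = -1362 (mod 11).
    Reduce coefficients mod 11: 2·t ≡ 2 (mod 11).
    The inverse of 2 mod 11 is 6 (since 2·6 = 12 = 1·11 + 1), so t ≡ 6·2 = 12 ≡ 1 (mod 11).
    Then x = 1362 + 1872·1 = 3234, valid modulo lcm(1872, 11) = 20592: x ≡ 3234 (mod 20592).
Verify against each original: 3234 mod 9 = 3, 3234 mod 13 = 10, 3234 mod 16 = 2, 3234 mod 11 = 0.

x ≡ 3234 (mod 20592).


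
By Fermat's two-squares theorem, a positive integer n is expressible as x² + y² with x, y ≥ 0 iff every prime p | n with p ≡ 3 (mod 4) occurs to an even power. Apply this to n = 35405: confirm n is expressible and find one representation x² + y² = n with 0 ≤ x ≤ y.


Step 1: Factor n = 35405 = 5 · 73 · 97.
Step 2: Check the mod-4 condition on each prime factor: 5 ≡ 1 (mod 4), exponent 1; 73 ≡ 1 (mod 4), exponent 1; 97 ≡ 1 (mod 4), exponent 1.
All primes ≡ 3 (mod 4) appear to even exponent (or don't appear), so by the two-squares theorem n IS expressible as a sum of two squares.
Step 3: Build a representation. Here n = 5 · 73 · 97 is a product of primes ≡ 1 (mod 4). Each prime p ≡ 1 (mod 4) is itself a sum of two squares; find a² by testing p − a² for a perfect square:
  5: 5 − 1² = 4 = 2² ⇒ 5 = 1² + 2².
  73: 73 − 1² = 72, 73 − 2² = 69, 73 − 3² = 64 = 8² ⇒ 73 = 3² + 8².
  97: 97 − 1² = 96, 97 − 2² = 93, 97 − 3² = 88, 97 − 4² = 81 = 9² ⇒ 97 = 4² + 9².
  Combine using the Brahmagupta–Fibonacci identity (a² + b²)(c² + d²) = (ac − bd)² + (ad + bc)² = (ac + bd)² + (ad − bc)²:
  5 · 73 = 365: from (1² + 2²)(3² + 8²), take (1·3 − 2·8, 1·8 + 2·3) = (3 − 16, 8 + 6) = (-13, 14); dropping signs (only squares matter) gives (13, 14); check 13² + 14² = 169 + 196 = 365 ✓.
  365 · 97 = 35405: from (13² + 14²)(4² + 9²), take (13·4 − 14·9, 13·9 + 14·4) = (52 − 126, 117 + 56) = (-74, 173); dropping signs (only squares matter) gives (74, 173); check 74² + 173² = 5476 + 29929 = 35405 ✓.
Step 4: Order so x ≤ y and verify: 74² + 173² = 5476 + 29929 = 35405 = n. ✓

n = 35405 = 74² + 173² (one valid representation with x ≤ y).


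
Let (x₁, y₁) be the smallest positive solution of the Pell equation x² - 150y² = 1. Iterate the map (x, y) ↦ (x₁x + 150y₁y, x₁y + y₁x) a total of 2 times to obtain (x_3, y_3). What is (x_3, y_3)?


Step 1: Find the fundamental solution (x₁, y₁) of x² - 150y² = 1.
  Expand √150 as a continued fraction. a₀ = ⌊√150⌋ = 12; iterate m_{k+1} = d_k·a_k − m_k, d_{k+1} = (150 − m_{k+1}²)/d_k, a_{k+1} = ⌊(a₀ + m_{k+1})/d_{k+1}⌋ (starting m₀ = 0, d₀ = 1), with convergents p_k = a_k·p_{k-1} + p_{k-2}, q_k = a_k·q_{k-1} + q_{k-2} (p₋₁ = 1, q₋₁ = 0):
  k = 0: a₀ = 12; p₀/q₀ = 12/1; p₀² − 150·q₀² = 144 − 150 = -6.
  k = 1: m = 12, d = 6, a = ⌊(12 + 12)/6⌋ = 4; p/q = (4·12 + 1)/(4·1 + 0) = 49/4; p² − 150·q² = 2401 − 2400 = 1.
  The first convergent with p² − 150·q² = 1 gives the fundamental solution (x₁, y₁) = (49, 4).
Step 2: Apply the recurrence (x_{n+1}, y_{n+1}) = (x₁x_n + 150y₁y_n, x₁y_n + y₁x_n) repeatedly.
  From (x_1, y_1) = (49, 4): x_2 = 49·49 + 150·4·4 = 4801; y_2 = 49·4 + 4·49 = 392.
  From (x_2, y_2) = (4801, 392): x_3 = 49·4801 + 150·4·392 = 470449; y_3 = 49·392 + 4·4801 = 38412.
Step 3: Verify x_3² - 150·y_3² = 221322261601 - 221322261600 = 1 (should be 1). ✓

(x_1, y_1) = (49, 4); (x_3, y_3) = (470449, 38412).


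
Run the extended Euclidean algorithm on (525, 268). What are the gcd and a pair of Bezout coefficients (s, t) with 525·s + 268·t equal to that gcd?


Euclidean algorithm on (525, 268) — divide until remainder is 0:
  525 = 1 · 268 + 257
  268 = 1 · 257 + 11
  257 = 23 · 11 + 4
  11 = 2 · 4 + 3
  4 = 1 · 3 + 1
  3 = 3 · 1 + 0
gcd(525, 268) = 1.
Track Bezout coefficients alongside the remainders: start with r₀ = 525 = a·1 + b·0 (s = 1, t = 0) and r₁ = 268 = a·0 + b·1 (s = 0, t = 1); each new remainder r_{k+1} = r_{k-1} − q_k·r_k inherits s_{k+1} = s_{k-1} − q_k·s_k, t_{k+1} = t_{k-1} − q_k·t_k, so r_k = a·s_k + b·t_k at every step:
  q = 1: r = 257, s = 1 − 1·0 = 1, t = 0 − 1·1 = -1  (check: 525·1 + 268·(-1) = 257)
  q = 1: r = 11, s = 0 − 1·1 = -1, t = 1 − 1·(-1) = 2  (check: 525·(-1) + 268·2 = 11)
  q = 23: r = 4, s = 1 − 23·(-1) = 24, t = -1 − 23·2 = -47  (check: 525·24 + 268·(-47) = 4)
  q = 2: r = 3, s = -1 − 2·24 = -49, t = 2 − 2·(-47) = 96  (check: 525·(-49) + 268·96 = 3)
  q = 1: r = 1, s = 24 − 1·(-49) = 73, t = -47 − 1·96 = -143  (check: 525·73 + 268·(-143) = 1)
The row with r = 1 (the gcd) gives the Bezout coefficients s = 73, t = -143.
Result: 525 · (73) + 268 · (-143) = 1.

gcd(525, 268) = 1; s = 73, t = -143 (check: 525·73 + 268·(-143) = 1).


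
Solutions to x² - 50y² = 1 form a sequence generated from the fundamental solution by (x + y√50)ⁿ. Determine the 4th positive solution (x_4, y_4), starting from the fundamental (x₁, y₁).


Step 1: Find the fundamental solution (x₁, y₁) of x² - 50y² = 1.
  Expand √50 as a continued fraction. a₀ = ⌊√50⌋ = 7; iterate m_{k+1} = d_k·a_k − m_k, d_{k+1} = (50 − m_{k+1}²)/d_k, a_{k+1} = ⌊(a₀ + m_{k+1})/d_{k+1}⌋ (starting m₀ = 0, d₀ = 1), with convergents p_k = a_k·p_{k-1} + p_{k-2}, q_k = a_k·q_{k-1} + q_{k-2} (p₋₁ = 1, q₋₁ = 0):
  k = 0: a₀ = 7; p₀/q₀ = 7/1; p₀² − 50·q₀² = 49 − 50 = -1.
  k = 1: m = 7, d = 1, a = ⌊(7 + 7)/1⌋ = 14; p/q = (14·7 + 1)/(14·1 + 0) = 99/14; p² − 50·q² = 9801 − 9800 = 1.
  The first convergent with p² − 50·q² = 1 gives the fundamental solution (x₁, y₁) = (99, 14).
Step 2: Apply the recurrence (x_{n+1}, y_{n+1}) = (x₁x_n + 50y₁y_n, x₁y_n + y₁x_n) repeatedly.
  From (x_1, y_1) = (99, 14): x_2 = 99·99 + 50·14·14 = 19601; y_2 = 99·14 + 14·99 = 2772.
  From (x_2, y_2) = (19601, 2772): x_3 = 99·19601 + 50·14·2772 = 3880899; y_3 = 99·2772 + 14·19601 = 548842.
  From (x_3, y_3) = (3880899, 548842): x_4 = 99·3880899 + 50·14·548842 = 768398401; y_4 = 99·548842 + 14·3880899 = 108667944.
Step 3: Verify x_4² - 50·y_4² = 590436102659356801 - 590436102659356800 = 1 (should be 1). ✓

(x_1, y_1) = (99, 14); (x_4, y_4) = (768398401, 108667944).


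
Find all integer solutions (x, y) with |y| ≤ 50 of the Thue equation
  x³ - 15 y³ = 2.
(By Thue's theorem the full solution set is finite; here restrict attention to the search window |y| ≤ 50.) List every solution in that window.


The equation is x³ - 15y³ = 2. For fixed y, x³ = 15·y³ + 2, so a solution requires the RHS to be a perfect cube.
Strategy: iterate y from -50 to 50, compute RHS = 15·y³ + 2, and check whether it is a (positive or negative) perfect cube.
Check small values of y:
  y = 0: RHS = 2 is not a perfect cube.
  y = 1: RHS = 17 is not a perfect cube.
  y = -1: RHS = -13 is not a perfect cube.
  y = 2: RHS = 122 is not a perfect cube.
  y = -2: RHS = -118 is not a perfect cube.
  y = 3: RHS = 407 is not a perfect cube.
  y = -3: RHS = -403 is not a perfect cube.
Continuing the search up to |y| = 50 finds no solutions either.
No (x, y) in the scanned range satisfies the equation.

No integer solutions with |y| ≤ 50.


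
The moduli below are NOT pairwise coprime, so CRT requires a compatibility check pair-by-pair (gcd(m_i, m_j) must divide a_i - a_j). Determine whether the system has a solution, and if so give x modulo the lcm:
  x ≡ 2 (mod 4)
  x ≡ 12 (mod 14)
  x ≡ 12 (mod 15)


Moduli 4, 14, 15 are not pairwise coprime, so CRT works modulo lcm(m_i) when all pairwise compatibility conditions hold.
Pairwise compatibility: gcd(m_i, m_j) must divide a_i - a_j for every pair.
Merge one congruence at a time:
  Start: x ≡ 2 (mod 4).
  Combine with x ≡ 12 (mod 14): gcd(4, 14) = 2; 12 - 2 = 10, which IS divisible by 2, so compatible.
    Write x = 2 + 4·t and substitute into x ≡ 12 (mod 14): 4·t ≡ 12 − 2 = 10 (mod 14).
    Divide the congruence (and modulus) by g = 2: 2·t ≡ 5 (mod 7).
    The inverse of 2 mod 7 is 4 (since 2·4 = 8 = 1·7 + 1), so t ≡ 4·5 = 20 ≡ 6 (mod 7).
    Then x = 2 + 4·6 = 26, valid modulo lcm(4, 14) = 28: x ≡ 26 (mod 28).
  Combine with x ≡ 12 (mod 15): gcd(28, 15) = 1; 12 - 26 = -14, which IS divisible by 1, so compatible.
    Write x = 26 + 28·t and substitute into x ≡ 12 (mod 15): 28·t ≡ 12 − 26 = -14 (mod 15).
    Reduce coefficients mod 15: 13·t ≡ 1 (mod 15).
    The inverse of 13 mod 15 is 7 (since 13·7 = 91 = 6·15 + 1), so t ≡ 7·1 = 7 ≡ 7 (mod 15).
    Then x = 26 + 28·7 = 222, valid modulo lcm(28, 15) = 420: x ≡ 222 (mod 420).
Verify: 222 mod 4 = 2, 222 mod 14 = 12, 222 mod 15 = 12.

x ≡ 222 (mod 420).


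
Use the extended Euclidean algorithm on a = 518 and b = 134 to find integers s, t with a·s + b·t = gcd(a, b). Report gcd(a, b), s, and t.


Euclidean algorithm on (518, 134) — divide until remainder is 0:
  518 = 3 · 134 + 116
  134 = 1 · 116 + 18
  116 = 6 · 18 + 8
  18 = 2 · 8 + 2
  8 = 4 · 2 + 0
gcd(518, 134) = 2.
Track Bezout coefficients alongside the remainders: start with r₀ = 518 = a·1 + b·0 (s = 1, t = 0) and r₁ = 134 = a·0 + b·1 (s = 0, t = 1); each new remainder r_{k+1} = r_{k-1} − q_k·r_k inherits s_{k+1} = s_{k-1} − q_k·s_k, t_{k+1} = t_{k-1} − q_k·t_k, so r_k = a·s_k + b·t_k at every step:
  q = 3: r = 116, s = 1 − 3·0 = 1, t = 0 − 3·1 = -3  (check: 518·1 + 134·(-3) = 116)
  q = 1: r = 18, s = 0 − 1·1 = -1, t = 1 − 1·(-3) = 4  (check: 518·(-1) + 134·4 = 18)
  q = 6: r = 8, s = 1 − 6·(-1) = 7, t = -3 − 6·4 = -27  (check: 518·7 + 134·(-27) = 8)
  q = 2: r = 2, s = -1 − 2·7 = -15, t = 4 − 2·(-27) = 58  (check: 518·(-15) + 134·58 = 2)
The row with r = 2 (the gcd) gives the Bezout coefficients s = -15, t = 58.
Result: 518 · (-15) + 134 · (58) = 2.

gcd(518, 134) = 2; s = -15, t = 58 (check: 518·(-15) + 134·58 = 2).


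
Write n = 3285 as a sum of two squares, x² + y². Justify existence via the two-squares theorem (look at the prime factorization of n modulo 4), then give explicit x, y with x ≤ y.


Step 1: Factor n = 3285 = 3^2 · 5 · 73.
Step 2: Check the mod-4 condition on each prime factor: 3 ≡ 3 (mod 4), exponent 2 (must be even); 5 ≡ 1 (mod 4), exponent 1; 73 ≡ 1 (mod 4), exponent 1.
All primes ≡ 3 (mod 4) appear to even exponent (or don't appear), so by the two-squares theorem n IS expressible as a sum of two squares.
Step 3: Build a representation. Group n = k² · m with k = 3 and m = 5 · 73 = 365 (a product of primes ≡ 1 (mod 4)); a representation of m scales to one of n via (k·x)² + (k·y)² = k²(x² + y²). Each prime p ≡ 1 (mod 4) is itself a sum of two squares; find a² by testing p − a² for a perfect square:
  5: 5 − 1² = 4 = 2² ⇒ 5 = 1² + 2².
  73: 73 − 1² = 72, 73 − 2² = 69, 73 − 3² = 64 = 8² ⇒ 73 = 3² + 8².
  Combine using the Brahmagupta–Fibonacci identity (a² + b²)(c² + d²) = (ac − bd)² + (ad + bc)² = (ac + bd)² + (ad − bc)²:
  5 · 73 = 365: from (1² + 2²)(3² + 8²), take (1·3 − 2·8, 1·8 + 2·3) = (3 − 16, 8 + 6) = (-13, 14); dropping signs (only squares matter) gives (13, 14); check 13² + 14² = 169 + 196 = 365 ✓.
  Scale by k = 3: (3·13, 3·14) = (39, 42).
Step 4: Order so x ≤ y and verify: 39² + 42² = 1521 + 1764 = 3285 = n. ✓

n = 3285 = 39² + 42² (one valid representation with x ≤ y).


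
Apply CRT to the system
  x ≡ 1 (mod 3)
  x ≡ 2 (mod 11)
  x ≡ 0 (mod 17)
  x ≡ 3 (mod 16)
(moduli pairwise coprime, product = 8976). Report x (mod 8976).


Product of moduli M = 3 · 11 · 17 · 16 = 8976.
Merge one congruence at a time:
  Start: x ≡ 1 (mod 3).
  Combine with x ≡ 2 (mod 11); new modulus lcm = 33.
    Write x = 1 + 3·t and substitute into x ≡ 2 (mod 11): 3·t ≡ 2 − 1 = 1 (mod 11).
    The inverse of 3 mod 11 is 4 (since 3·4 = 12 = 1·11 + 1), so t ≡ 4·1 = 4 ≡ 4 (mod 11).
    Then x = 1 + 3·4 = 13, valid modulo lcm(3, 11) = 33: x ≡ 13 (mod 33).
  Combine with x ≡ 0 (mod 17); new modulus lcm = 561.
    Write x = 13 + 33·t and substitute into x ≡ 0 (mod 17): 33·t ≡ 0 − 13 = -13 (mod 17).
    Reduce coefficients mod 17: 16·t ≡ 4 (mod 17).
    The inverse of 16 mod 17 is 16 (since 16·16 = 256 = 15·17 + 1), so t ≡ 16·4 = 64 ≡ 13 (mod 17).
    Then x = 13 + 33·13 = 442, valid modulo lcm(33, 17) = 561: x ≡ 442 (mod 561).
  Combine with x ≡ 3 (mod 16); new modulus lcm = 8976.
    Write x = 442 + 561·t and substitute into x ≡ 3 (mod 16): 561·t ≡ 3 − 442 = -439 (mod 16).
    Reduce coefficients mod 16: 1·t ≡ 9 (mod 16).
    So t ≡ 9 (mod 16).
    Then x = 442 + 561·9 = 5491, valid modulo lcm(561, 16) = 8976: x ≡ 5491 (mod 8976).
Verify against each original: 5491 mod 3 = 1, 5491 mod 11 = 2, 5491 mod 17 = 0, 5491 mod 16 = 3.

x ≡ 5491 (mod 8976).


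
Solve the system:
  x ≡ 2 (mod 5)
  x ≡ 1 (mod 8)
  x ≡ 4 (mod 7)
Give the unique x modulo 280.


Moduli 5, 8, 7 are pairwise coprime; by CRT there is a unique solution modulo M = 5 · 8 · 7 = 280.
Solve pairwise, accumulating the modulus:
  Start with x ≡ 2 (mod 5).
  Combine with x ≡ 1 (mod 8): since gcd(5, 8) = 1, we get a unique residue mod 40.
    Write x = 2 + 5·t and substitute into x ≡ 1 (mod 8): 5·t ≡ 1 − 2 = -1 (mod 8).
    Reduce coefficients mod 8: 5·t ≡ 7 (mod 8).
    The inverse of 5 mod 8 is 5 (since 5·5 = 25 = 3·8 + 1), so t ≡ 5·7 = 35 ≡ 3 (mod 8).
    Then x = 2 + 5·3 = 17, valid modulo lcm(5, 8) = 40: x ≡ 17 (mod 40).
  Combine with x ≡ 4 (mod 7): since gcd(40, 7) = 1, we get a unique residue mod 280.
    Write x = 17 + 40·t and substitute into x ≡ 4 (mod 7): 40·t ≡ 4 − 17 = -13 (mod 7).
    Reduce coefficients mod 7: 5·t ≡ 1 (mod 7).
    The inverse of 5 mod 7 is 3 (since 5·3 = 15 = 2·7 + 1), so t ≡ 3·1 = 3 ≡ 3 (mod 7).
    Then x = 17 + 40·3 = 137, valid modulo lcm(40, 7) = 280: x ≡ 137 (mod 280).
Verify: 137 mod 5 = 2 ✓, 137 mod 8 = 1 ✓, 137 mod 7 = 4 ✓.

x ≡ 137 (mod 280).


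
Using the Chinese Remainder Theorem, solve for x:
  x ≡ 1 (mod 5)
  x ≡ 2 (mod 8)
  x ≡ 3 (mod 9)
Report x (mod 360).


Moduli 5, 8, 9 are pairwise coprime; by CRT there is a unique solution modulo M = 5 · 8 · 9 = 360.
Solve pairwise, accumulating the modulus:
  Start with x ≡ 1 (mod 5).
  Combine with x ≡ 2 (mod 8): since gcd(5, 8) = 1, we get a unique residue mod 40.
    Write x = 1 + 5·t and substitute into x ≡ 2 (mod 8): 5·t ≡ 2 − 1 = 1 (mod 8).
    The inverse of 5 mod 8 is 5 (since 5·5 = 25 = 3·8 + 1), so t ≡ 5·1 = 5 ≡ 5 (mod 8).
    Then x = 1 + 5·5 = 26, valid modulo lcm(5, 8) = 40: x ≡ 26 (mod 40).
  Combine with x ≡ 3 (mod 9): since gcd(40, 9) = 1, we get a unique residue mod 360.
    Write x = 26 + 40·t and substitute into x ≡ 3 (mod 9): 40·t ≡ 3 − 26 = -23 (mod 9).
    Reduce coefficients mod 9: 4·t ≡ 4 (mod 9).
    The inverse of 4 mod 9 is 7 (since 4·7 = 28 = 3·9 + 1), so t ≡ 7·4 = 28 ≡ 1 (mod 9).
    Then x = 26 + 40·1 = 66, valid modulo lcm(40, 9) = 360: x ≡ 66 (mod 360).
Verify: 66 mod 5 = 1 ✓, 66 mod 8 = 2 ✓, 66 mod 9 = 3 ✓.

x ≡ 66 (mod 360).


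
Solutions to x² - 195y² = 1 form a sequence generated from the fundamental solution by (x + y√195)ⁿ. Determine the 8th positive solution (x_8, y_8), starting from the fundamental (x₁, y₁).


Step 1: Find the fundamental solution (x₁, y₁) of x² - 195y² = 1.
  Expand √195 as a continued fraction. a₀ = ⌊√195⌋ = 13; iterate m_{k+1} = d_k·a_k − m_k, d_{k+1} = (195 − m_{k+1}²)/d_k, a_{k+1} = ⌊(a₀ + m_{k+1})/d_{k+1}⌋ (starting m₀ = 0, d₀ = 1), with convergents p_k = a_k·p_{k-1} + p_{k-2}, q_k = a_k·q_{k-1} + q_{k-2} (p₋₁ = 1, q₋₁ = 0):
  k = 0: a₀ = 13; p₀/q₀ = 13/1; p₀² − 195·q₀² = 169 − 195 = -26.
  k = 1: m = 13, d = 26, a = ⌊(13 + 13)/26⌋ = 1; p/q = (1·13 + 1)/(1·1 + 0) = 14/1; p² − 195·q² = 196 − 195 = 1.
  The first convergent with p² − 195·q² = 1 gives the fundamental solution (x₁, y₁) = (14, 1).
Step 2: Apply the recurrence (x_{n+1}, y_{n+1}) = (x₁x_n + 195y₁y_n, x₁y_n + y₁x_n) repeatedly.
  From (x_1, y_1) = (14, 1): x_2 = 14·14 + 195·1·1 = 391; y_2 = 14·1 + 1·14 = 28.
  From (x_2, y_2) = (391, 28): x_3 = 14·391 + 195·1·28 = 10934; y_3 = 14·28 + 1·391 = 783.
  From (x_3, y_3) = (10934, 783): x_4 = 14·10934 + 195·1·783 = 305761; y_4 = 14·783 + 1·10934 = 21896.
  From (x_4, y_4) = (305761, 21896): x_5 = 14·305761 + 195·1·21896 = 8550374; y_5 = 14·21896 + 1·305761 = 612305.
  From (x_5, y_5) = (8550374, 612305): x_6 = 14·8550374 + 195·1·612305 = 239104711; y_6 = 14·612305 + 1·8550374 = 17122644.
  From (x_6, y_6) = (239104711, 17122644): x_7 = 14·239104711 + 195·1·17122644 = 6686381534; y_7 = 14·17122644 + 1·239104711 = 478821727.
  From (x_7, y_7) = (6686381534, 478821727): x_8 = 14·6686381534 + 195·1·478821727 = 186979578241; y_8 = 14·478821727 + 1·6686381534 = 13389885712.
Step 3: Verify x_8² - 195·y_8² = 34961362679182240654081 - 34961362679182240654080 = 1 (should be 1). ✓

(x_1, y_1) = (14, 1); (x_8, y_8) = (186979578241, 13389885712).


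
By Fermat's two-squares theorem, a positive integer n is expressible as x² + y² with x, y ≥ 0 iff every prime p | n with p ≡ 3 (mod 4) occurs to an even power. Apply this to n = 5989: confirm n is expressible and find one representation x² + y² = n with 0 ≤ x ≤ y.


Step 1: Factor n = 5989 = 53 · 113.
Step 2: Check the mod-4 condition on each prime factor: 53 ≡ 1 (mod 4), exponent 1; 113 ≡ 1 (mod 4), exponent 1.
All primes ≡ 3 (mod 4) appear to even exponent (or don't appear), so by the two-squares theorem n IS expressible as a sum of two squares.
Step 3: Build a representation. Here n = 53 · 113 is a product of primes ≡ 1 (mod 4). Each prime p ≡ 1 (mod 4) is itself a sum of two squares; find a² by testing p − a² for a perfect square:
  53: 53 − 1² = 52, 53 − 2² = 49 = 7² ⇒ 53 = 2² + 7².
  113: 113 − 1² = 112, 113 − 2² = 109, 113 − 3² = 104, 113 − 4² = 97, 113 − 5² = 88, 113 − 6² = 77, 113 − 7² = 64 = 8² ⇒ 113 = 7² + 8².
  Combine using the Brahmagupta–Fibonacci identity (a² + b²)(c² + d²) = (ac − bd)² + (ad + bc)² = (ac + bd)² + (ad − bc)²:
  53 · 113 = 5989: from (2² + 7²)(7² + 8²), take (2·7 − 7·8, 2·8 + 7·7) = (14 − 56, 16 + 49) = (-42, 65); dropping signs (only squares matter) gives (42, 65); check 42² + 65² = 1764 + 4225 = 5989 ✓.
Step 4: Order so x ≤ y and verify: 42² + 65² = 1764 + 4225 = 5989 = n. ✓

n = 5989 = 42² + 65² (one valid representation with x ≤ y).


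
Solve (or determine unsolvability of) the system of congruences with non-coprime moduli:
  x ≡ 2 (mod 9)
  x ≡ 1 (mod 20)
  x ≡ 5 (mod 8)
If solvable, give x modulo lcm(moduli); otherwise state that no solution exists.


Moduli 9, 20, 8 are not pairwise coprime, so CRT works modulo lcm(m_i) when all pairwise compatibility conditions hold.
Pairwise compatibility: gcd(m_i, m_j) must divide a_i - a_j for every pair.
Merge one congruence at a time:
  Start: x ≡ 2 (mod 9).
  Combine with x ≡ 1 (mod 20): gcd(9, 20) = 1; 1 - 2 = -1, which IS divisible by 1, so compatible.
    Write x = 2 + 9·t and substitute into x ≡ 1 (mod 20): 9·t ≡ 1 − 2 = -1 (mod 20).
    Reduce coefficients mod 20: 9·t ≡ 19 (mod 20).
    The inverse of 9 mod 20 is 9 (since 9·9 = 81 = 4·20 + 1), so t ≡ 9·19 = 171 ≡ 11 (mod 20).
    Then x = 2 + 9·11 = 101, valid modulo lcm(9, 20) = 180: x ≡ 101 (mod 180).
  Combine with x ≡ 5 (mod 8): gcd(180, 8) = 4; 5 - 101 = -96, which IS divisible by 4, so compatible.
    Write x = 101 + 180·t and substitute into x ≡ 5 (mod 8): 180·t ≡ 5 − 101 = -96 (mod 8).
    Divide the congruence (and modulus) by g = 4: 45·t ≡ -24 (mod 2).
    Reduce coefficients mod 2: 1·t ≡ 0 (mod 2).
    So t ≡ 0 (mod 2).
    Then x = 101 + 180·0 = 101, valid modulo lcm(180, 8) = 360: x ≡ 101 (mod 360).
Verify: 101 mod 9 = 2, 101 mod 20 = 1, 101 mod 8 = 5.

x ≡ 101 (mod 360).


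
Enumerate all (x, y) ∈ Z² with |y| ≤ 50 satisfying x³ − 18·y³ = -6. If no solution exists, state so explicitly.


The equation is x³ - 18y³ = -6. For fixed y, x³ = 18·y³ − 6, so a solution requires the RHS to be a perfect cube.
Strategy: iterate y from -50 to 50, compute RHS = 18·y³ − 6, and check whether it is a (positive or negative) perfect cube.
Check small values of y:
  y = 0: RHS = -6 is not a perfect cube.
  y = 1: RHS = 12 is not a perfect cube.
  y = -1: RHS = -24 is not a perfect cube.
  y = 2: RHS = 138 is not a perfect cube.
  y = -2: RHS = -150 is not a perfect cube.
  y = 3: RHS = 480 is not a perfect cube.
  y = -3: RHS = -492 is not a perfect cube.
Continuing the search up to |y| = 50 finds no solutions either.
No (x, y) in the scanned range satisfies the equation.

No integer solutions with |y| ≤ 50.


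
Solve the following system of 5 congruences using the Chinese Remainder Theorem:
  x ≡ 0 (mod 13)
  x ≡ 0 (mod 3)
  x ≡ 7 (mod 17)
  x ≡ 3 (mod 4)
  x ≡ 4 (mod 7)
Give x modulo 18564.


Product of moduli M = 13 · 3 · 17 · 4 · 7 = 18564.
Merge one congruence at a time:
  Start: x ≡ 0 (mod 13).
  Combine with x ≡ 0 (mod 3); new modulus lcm = 39.
    Write x = 0 + 13·t and substitute into x ≡ 0 (mod 3): 13·t ≡ 0 − 0 = 0 (mod 3).
    Reduce coefficients mod 3: 1·t ≡ 0 (mod 3).
    So t ≡ 0 (mod 3).
    Then x = 0 + 13·0 = 0, valid modulo lcm(13, 3) = 39: x ≡ 0 (mod 39).
  Combine with x ≡ 7 (mod 17); new modulus lcm = 663.
    Write x = 0 + 39·t and substitute into x ≡ 7 (mod 17): 39·t ≡ 7 − 0 = 7 (mod 17).
    Reduce coefficients mod 17: 5·t ≡ 7 (mod 17).
    The inverse of 5 mod 17 is 7 (since 5·7 = 35 = 2·17 + 1), so t ≡ 7·7 = 49 ≡ 15 (mod 17).
    Then x = 0 + 39·15 = 585, valid modulo lcm(39, 17) = 663: x ≡ 585 (mod 663).
  Combine with x ≡ 3 (mod 4); new modulus lcm = 2652.
    Write x = 585 + 663·t and substitute into x ≡ 3 (mod 4): 663·t ≡ 3 − 585 = -582 (mod 4).
    Reduce coefficients mod 4: 3·t ≡ 2 (mod 4).
    The inverse of 3 mod 4 is 3 (since 3·3 = 9 = 2·4 + 1), so t ≡ 3·2 = 6 ≡ 2 (mod 4).
    Then x = 585 + 663·2 = 1911, valid modulo lcm(663, 4) = 2652: x ≡ 1911 (mod 2652).
  Combine with x ≡ 4 (mod 7); new modulus lcm = 18564.
    Write x = 1911 + 2652·t and substitute into x ≡ 4 (mod 7): 2652·t ≡ 4 − 1911 = -1907 (mod 7).
    Reduce coefficients mod 7: 6·t ≡ 4 (mod 7).
    The inverse of 6 mod 7 is 6 (since 6·6 = 36 = 5·7 + 1), so t ≡ 6·4 = 24 ≡ 3 (mod 7).
    Then x = 1911 + 2652·3 = 9867, valid modulo lcm(2652, 7) = 18564: x ≡ 9867 (mod 18564).
Verify against each original: 9867 mod 13 = 0, 9867 mod 3 = 0, 9867 mod 17 = 7, 9867 mod 4 = 3, 9867 mod 7 = 4.

x ≡ 9867 (mod 18564).


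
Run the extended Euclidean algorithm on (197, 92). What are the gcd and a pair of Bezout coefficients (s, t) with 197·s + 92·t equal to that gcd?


Euclidean algorithm on (197, 92) — divide until remainder is 0:
  197 = 2 · 92 + 13
  92 = 7 · 13 + 1
  13 = 13 · 1 + 0
gcd(197, 92) = 1.
Track Bezout coefficients alongside the remainders: start with r₀ = 197 = a·1 + b·0 (s = 1, t = 0) and r₁ = 92 = a·0 + b·1 (s = 0, t = 1); each new remainder r_{k+1} = r_{k-1} − q_k·r_k inherits s_{k+1} = s_{k-1} − q_k·s_k, t_{k+1} = t_{k-1} − q_k·t_k, so r_k = a·s_k + b·t_k at every step:
  q = 2: r = 13, s = 1 − 2·0 = 1, t = 0 − 2·1 = -2  (check: 197·1 + 92·(-2) = 13)
  q = 7: r = 1, s = 0 − 7·1 = -7, t = 1 − 7·(-2) = 15  (check: 197·(-7) + 92·15 = 1)
The row with r = 1 (the gcd) gives the Bezout coefficients s = -7, t = 15.
Result: 197 · (-7) + 92 · (15) = 1.

gcd(197, 92) = 1; s = -7, t = 15 (check: 197·(-7) + 92·15 = 1).


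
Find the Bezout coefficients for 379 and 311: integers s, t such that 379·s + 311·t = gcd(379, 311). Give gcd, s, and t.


Euclidean algorithm on (379, 311) — divide until remainder is 0:
  379 = 1 · 311 + 68
  311 = 4 · 68 + 39
  68 = 1 · 39 + 29
  39 = 1 · 29 + 10
  29 = 2 · 10 + 9
  10 = 1 · 9 + 1
  9 = 9 · 1 + 0
gcd(379, 311) = 1.
Track Bezout coefficients alongside the remainders: start with r₀ = 379 = a·1 + b·0 (s = 1, t = 0) and r₁ = 311 = a·0 + b·1 (s = 0, t = 1); each new remainder r_{k+1} = r_{k-1} − q_k·r_k inherits s_{k+1} = s_{k-1} − q_k·s_k, t_{k+1} = t_{k-1} − q_k·t_k, so r_k = a·s_k + b·t_k at every step:
  q = 1: r = 68, s = 1 − 1·0 = 1, t = 0 − 1·1 = -1  (check: 379·1 + 311·(-1) = 68)
  q = 4: r = 39, s = 0 − 4·1 = -4, t = 1 − 4·(-1) = 5  (check: 379·(-4) + 311·5 = 39)
  q = 1: r = 29, s = 1 − 1·(-4) = 5, t = -1 − 1·5 = -6  (check: 379·5 + 311·(-6) = 29)
  q = 1: r = 10, s = -4 − 1·5 = -9, t = 5 − 1·(-6) = 11  (check: 379·(-9) + 311·11 = 10)
  q = 2: r = 9, s = 5 − 2·(-9) = 23, t = -6 − 2·11 = -28  (check: 379·23 + 311·(-28) = 9)
  q = 1: r = 1, s = -9 − 1·23 = -32, t = 11 − 1·(-28) = 39  (check: 379·(-32) + 311·39 = 1)
The row with r = 1 (the gcd) gives the Bezout coefficients s = -32, t = 39.
Result: 379 · (-32) + 311 · (39) = 1.

gcd(379, 311) = 1; s = -32, t = 39 (check: 379·(-32) + 311·39 = 1).
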